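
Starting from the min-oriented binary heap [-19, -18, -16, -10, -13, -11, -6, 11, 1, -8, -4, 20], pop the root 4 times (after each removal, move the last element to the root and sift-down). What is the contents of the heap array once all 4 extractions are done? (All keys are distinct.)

[-11, -10, -6, 1, -8, -4, 20, 11]

extract-min #1 returns -19:
  remove root -19; move last element 20 to root → [20, -18, -16, -10, -13, -11, -6, 11, 1, -8, -4]
  20 vs smaller child -18 at index 1, swap → [-18, 20, -16, -10, -13, -11, -6, 11, 1, -8, -4]
  20 vs smaller child -13 at index 4, swap → [-18, -13, -16, -10, 20, -11, -6, 11, 1, -8, -4]
  20 vs smaller child -8 at index 9, swap → [-18, -13, -16, -10, -8, -11, -6, 11, 1, 20, -4]
extract-min #2 returns -18:
  remove root -18; move last element -4 to root → [-4, -13, -16, -10, -8, -11, -6, 11, 1, 20]
  -4 vs smaller child -16 at index 2, swap → [-16, -13, -4, -10, -8, -11, -6, 11, 1, 20]
  -4 vs smaller child -11 at index 5, swap → [-16, -13, -11, -10, -8, -4, -6, 11, 1, 20]
extract-min #3 returns -16:
  remove root -16; move last element 20 to root → [20, -13, -11, -10, -8, -4, -6, 11, 1]
  20 vs smaller child -13 at index 1, swap → [-13, 20, -11, -10, -8, -4, -6, 11, 1]
  20 vs smaller child -10 at index 3, swap → [-13, -10, -11, 20, -8, -4, -6, 11, 1]
  20 vs smaller child 1 at index 8, swap → [-13, -10, -11, 1, -8, -4, -6, 11, 20]
extract-min #4 returns -13:
  remove root -13; move last element 20 to root → [20, -10, -11, 1, -8, -4, -6, 11]
  20 vs smaller child -11 at index 2, swap → [-11, -10, 20, 1, -8, -4, -6, 11]
  20 vs smaller child -6 at index 6, swap → [-11, -10, -6, 1, -8, -4, 20, 11]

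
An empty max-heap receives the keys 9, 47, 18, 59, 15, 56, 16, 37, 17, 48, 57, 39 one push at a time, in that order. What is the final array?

[59, 57, 56, 37, 48, 39, 16, 9, 17, 15, 47, 18]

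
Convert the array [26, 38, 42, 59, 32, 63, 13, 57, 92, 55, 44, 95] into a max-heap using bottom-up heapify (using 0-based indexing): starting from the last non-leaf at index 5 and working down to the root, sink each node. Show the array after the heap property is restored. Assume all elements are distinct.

[95, 92, 63, 59, 55, 42, 13, 57, 38, 32, 44, 26]

sift down from index 5:
  63 vs only child 95 at index 11, swap → [26, 38, 42, 59, 32, 95, 13, 57, 92, 55, 44, 63]
sift down from index 4:
  32 vs larger child 55 at index 9, swap → [26, 38, 42, 59, 55, 95, 13, 57, 92, 32, 44, 63]
sift down from index 3:
  59 vs larger child 92 at index 8, swap → [26, 38, 42, 92, 55, 95, 13, 57, 59, 32, 44, 63]
sift down from index 2:
  42 vs larger child 95 at index 5, swap → [26, 38, 95, 92, 55, 42, 13, 57, 59, 32, 44, 63]
  42 vs only child 63 at index 11, swap → [26, 38, 95, 92, 55, 63, 13, 57, 59, 32, 44, 42]
sift down from index 1:
  38 vs larger child 92 at index 3, swap → [26, 92, 95, 38, 55, 63, 13, 57, 59, 32, 44, 42]
  38 vs larger child 59 at index 8, swap → [26, 92, 95, 59, 55, 63, 13, 57, 38, 32, 44, 42]
sift down from index 0:
  26 vs larger child 95 at index 2, swap → [95, 92, 26, 59, 55, 63, 13, 57, 38, 32, 44, 42]
  26 vs larger child 63 at index 5, swap → [95, 92, 63, 59, 55, 26, 13, 57, 38, 32, 44, 42]
  26 vs only child 42 at index 11, swap → [95, 92, 63, 59, 55, 42, 13, 57, 38, 32, 44, 26]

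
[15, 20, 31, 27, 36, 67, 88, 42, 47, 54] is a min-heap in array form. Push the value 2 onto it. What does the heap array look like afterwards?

append 2 at index 10 → [15, 20, 31, 27, 36, 67, 88, 42, 47, 54, 2]
2 < parent 36 at index 4, swap → [15, 20, 31, 27, 2, 67, 88, 42, 47, 54, 36]
2 < parent 20 at index 1, swap → [15, 2, 31, 27, 20, 67, 88, 42, 47, 54, 36]
2 < parent 15 at index 0, swap → [2, 15, 31, 27, 20, 67, 88, 42, 47, 54, 36]

[2, 15, 31, 27, 20, 67, 88, 42, 47, 54, 36]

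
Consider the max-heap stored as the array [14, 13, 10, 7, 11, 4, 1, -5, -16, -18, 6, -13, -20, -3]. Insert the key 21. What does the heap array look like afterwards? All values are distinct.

append 21 at index 14 → [14, 13, 10, 7, 11, 4, 1, -5, -16, -18, 6, -13, -20, -3, 21]
21 > parent 1 at index 6, swap → [14, 13, 10, 7, 11, 4, 21, -5, -16, -18, 6, -13, -20, -3, 1]
21 > parent 10 at index 2, swap → [14, 13, 21, 7, 11, 4, 10, -5, -16, -18, 6, -13, -20, -3, 1]
21 > parent 14 at index 0, swap → [21, 13, 14, 7, 11, 4, 10, -5, -16, -18, 6, -13, -20, -3, 1]

[21, 13, 14, 7, 11, 4, 10, -5, -16, -18, 6, -13, -20, -3, 1]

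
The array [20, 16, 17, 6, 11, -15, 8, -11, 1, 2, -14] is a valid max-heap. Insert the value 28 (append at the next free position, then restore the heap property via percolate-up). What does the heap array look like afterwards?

append 28 at index 11 → [20, 16, 17, 6, 11, -15, 8, -11, 1, 2, -14, 28]
28 > parent -15 at index 5, swap → [20, 16, 17, 6, 11, 28, 8, -11, 1, 2, -14, -15]
28 > parent 17 at index 2, swap → [20, 16, 28, 6, 11, 17, 8, -11, 1, 2, -14, -15]
28 > parent 20 at index 0, swap → [28, 16, 20, 6, 11, 17, 8, -11, 1, 2, -14, -15]

[28, 16, 20, 6, 11, 17, 8, -11, 1, 2, -14, -15]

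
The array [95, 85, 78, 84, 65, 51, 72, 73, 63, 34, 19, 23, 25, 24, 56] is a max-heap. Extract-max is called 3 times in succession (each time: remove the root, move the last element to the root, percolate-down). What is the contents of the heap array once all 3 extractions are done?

[78, 73, 72, 63, 65, 51, 25, 56, 24, 34, 19, 23]

extract-max #1 returns 95:
  remove root 95; move last element 56 to root → [56, 85, 78, 84, 65, 51, 72, 73, 63, 34, 19, 23, 25, 24]
  56 vs larger child 85 at index 1, swap → [85, 56, 78, 84, 65, 51, 72, 73, 63, 34, 19, 23, 25, 24]
  56 vs larger child 84 at index 3, swap → [85, 84, 78, 56, 65, 51, 72, 73, 63, 34, 19, 23, 25, 24]
  56 vs larger child 73 at index 7, swap → [85, 84, 78, 73, 65, 51, 72, 56, 63, 34, 19, 23, 25, 24]
extract-max #2 returns 85:
  remove root 85; move last element 24 to root → [24, 84, 78, 73, 65, 51, 72, 56, 63, 34, 19, 23, 25]
  24 vs larger child 84 at index 1, swap → [84, 24, 78, 73, 65, 51, 72, 56, 63, 34, 19, 23, 25]
  24 vs larger child 73 at index 3, swap → [84, 73, 78, 24, 65, 51, 72, 56, 63, 34, 19, 23, 25]
  24 vs larger child 63 at index 8, swap → [84, 73, 78, 63, 65, 51, 72, 56, 24, 34, 19, 23, 25]
extract-max #3 returns 84:
  remove root 84; move last element 25 to root → [25, 73, 78, 63, 65, 51, 72, 56, 24, 34, 19, 23]
  25 vs larger child 78 at index 2, swap → [78, 73, 25, 63, 65, 51, 72, 56, 24, 34, 19, 23]
  25 vs larger child 72 at index 6, swap → [78, 73, 72, 63, 65, 51, 25, 56, 24, 34, 19, 23]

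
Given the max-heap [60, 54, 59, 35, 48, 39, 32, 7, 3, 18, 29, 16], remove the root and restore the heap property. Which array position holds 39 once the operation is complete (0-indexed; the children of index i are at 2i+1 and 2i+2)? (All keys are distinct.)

2

remove root 60; move last element 16 to root → [16, 54, 59, 35, 48, 39, 32, 7, 3, 18, 29]
16 vs larger child 59 at index 2, swap → [59, 54, 16, 35, 48, 39, 32, 7, 3, 18, 29]
16 vs larger child 39 at index 5, swap → [59, 54, 39, 35, 48, 16, 32, 7, 3, 18, 29]
resulting array: [59, 54, 39, 35, 48, 16, 32, 7, 3, 18, 29]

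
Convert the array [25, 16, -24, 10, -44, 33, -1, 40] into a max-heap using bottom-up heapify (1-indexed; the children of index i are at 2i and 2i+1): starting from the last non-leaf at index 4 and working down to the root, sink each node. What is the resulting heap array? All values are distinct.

[40, 25, 33, 16, -44, -24, -1, 10]

sift down from index 4:
  10 vs only child 40 at index 8, swap → [25, 16, -24, 40, -44, 33, -1, 10]
sift down from index 3:
  -24 vs larger child 33 at index 6, swap → [25, 16, 33, 40, -44, -24, -1, 10]
sift down from index 2:
  16 vs larger child 40 at index 4, swap → [25, 40, 33, 16, -44, -24, -1, 10]
sift down from index 1:
  25 vs larger child 40 at index 2, swap → [40, 25, 33, 16, -44, -24, -1, 10]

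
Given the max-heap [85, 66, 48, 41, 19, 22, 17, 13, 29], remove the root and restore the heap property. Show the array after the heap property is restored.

[66, 41, 48, 29, 19, 22, 17, 13]

remove root 85; move last element 29 to root → [29, 66, 48, 41, 19, 22, 17, 13]
29 vs larger child 66 at index 1, swap → [66, 29, 48, 41, 19, 22, 17, 13]
29 vs larger child 41 at index 3, swap → [66, 41, 48, 29, 19, 22, 17, 13]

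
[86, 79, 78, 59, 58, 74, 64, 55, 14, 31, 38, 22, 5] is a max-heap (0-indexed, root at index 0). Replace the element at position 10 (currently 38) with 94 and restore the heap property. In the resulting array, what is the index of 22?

11

set index 10 from 38 to 94 → [86, 79, 78, 59, 58, 74, 64, 55, 14, 31, 94, 22, 5]
94 > parent 58 at index 4, swap → [86, 79, 78, 59, 94, 74, 64, 55, 14, 31, 58, 22, 5]
94 > parent 79 at index 1, swap → [86, 94, 78, 59, 79, 74, 64, 55, 14, 31, 58, 22, 5]
94 > parent 86 at index 0, swap → [94, 86, 78, 59, 79, 74, 64, 55, 14, 31, 58, 22, 5]
resulting array: [94, 86, 78, 59, 79, 74, 64, 55, 14, 31, 58, 22, 5]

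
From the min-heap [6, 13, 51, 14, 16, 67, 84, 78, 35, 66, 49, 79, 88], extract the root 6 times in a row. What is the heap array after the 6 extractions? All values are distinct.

[51, 66, 67, 78, 88, 79, 84]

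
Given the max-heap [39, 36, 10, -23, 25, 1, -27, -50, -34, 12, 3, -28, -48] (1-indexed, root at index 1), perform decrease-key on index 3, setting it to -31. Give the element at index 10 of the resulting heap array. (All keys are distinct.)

12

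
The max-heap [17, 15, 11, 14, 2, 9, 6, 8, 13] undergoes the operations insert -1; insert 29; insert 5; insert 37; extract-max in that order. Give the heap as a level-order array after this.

[29, 17, 11, 14, 15, 9, 6, 8, 13, -1, 2, 5]

insert -1:
  append -1 at index 9 → [17, 15, 11, 14, 2, 9, 6, 8, 13, -1] (no swap needed)
insert 29:
  append 29 at index 10 → [17, 15, 11, 14, 2, 9, 6, 8, 13, -1, 29]
  29 > parent 2 at index 4, swap → [17, 15, 11, 14, 29, 9, 6, 8, 13, -1, 2]
  29 > parent 15 at index 1, swap → [17, 29, 11, 14, 15, 9, 6, 8, 13, -1, 2]
  29 > parent 17 at index 0, swap → [29, 17, 11, 14, 15, 9, 6, 8, 13, -1, 2]
insert 5:
  append 5 at index 11 → [29, 17, 11, 14, 15, 9, 6, 8, 13, -1, 2, 5] (no swap needed)
insert 37:
  append 37 at index 12 → [29, 17, 11, 14, 15, 9, 6, 8, 13, -1, 2, 5, 37]
  37 > parent 9 at index 5, swap → [29, 17, 11, 14, 15, 37, 6, 8, 13, -1, 2, 5, 9]
  37 > parent 11 at index 2, swap → [29, 17, 37, 14, 15, 11, 6, 8, 13, -1, 2, 5, 9]
  37 > parent 29 at index 0, swap → [37, 17, 29, 14, 15, 11, 6, 8, 13, -1, 2, 5, 9]
extract-max → returns 37:
  remove root 37; move last element 9 to root → [9, 17, 29, 14, 15, 11, 6, 8, 13, -1, 2, 5]
  9 vs larger child 29 at index 2, swap → [29, 17, 9, 14, 15, 11, 6, 8, 13, -1, 2, 5]
  9 vs larger child 11 at index 5, swap → [29, 17, 11, 14, 15, 9, 6, 8, 13, -1, 2, 5]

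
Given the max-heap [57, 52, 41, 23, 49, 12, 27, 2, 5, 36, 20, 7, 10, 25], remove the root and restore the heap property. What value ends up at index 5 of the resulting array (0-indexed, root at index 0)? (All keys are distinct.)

remove root 57; move last element 25 to root → [25, 52, 41, 23, 49, 12, 27, 2, 5, 36, 20, 7, 10]
25 vs larger child 52 at index 1, swap → [52, 25, 41, 23, 49, 12, 27, 2, 5, 36, 20, 7, 10]
25 vs larger child 49 at index 4, swap → [52, 49, 41, 23, 25, 12, 27, 2, 5, 36, 20, 7, 10]
25 vs larger child 36 at index 9, swap → [52, 49, 41, 23, 36, 12, 27, 2, 5, 25, 20, 7, 10]
resulting array: [52, 49, 41, 23, 36, 12, 27, 2, 5, 25, 20, 7, 10]

12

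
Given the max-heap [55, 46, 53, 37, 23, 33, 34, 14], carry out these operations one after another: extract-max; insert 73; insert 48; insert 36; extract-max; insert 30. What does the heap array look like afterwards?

extract-max → returns 55:
  remove root 55; move last element 14 to root → [14, 46, 53, 37, 23, 33, 34]
  14 vs larger child 53 at index 2, swap → [53, 46, 14, 37, 23, 33, 34]
  14 vs larger child 34 at index 6, swap → [53, 46, 34, 37, 23, 33, 14]
insert 73:
  append 73 at index 7 → [53, 46, 34, 37, 23, 33, 14, 73]
  73 > parent 37 at index 3, swap → [53, 46, 34, 73, 23, 33, 14, 37]
  73 > parent 46 at index 1, swap → [53, 73, 34, 46, 23, 33, 14, 37]
  73 > parent 53 at index 0, swap → [73, 53, 34, 46, 23, 33, 14, 37]
insert 48:
  append 48 at index 8 → [73, 53, 34, 46, 23, 33, 14, 37, 48]
  48 > parent 46 at index 3, swap → [73, 53, 34, 48, 23, 33, 14, 37, 46]
insert 36:
  append 36 at index 9 → [73, 53, 34, 48, 23, 33, 14, 37, 46, 36]
  36 > parent 23 at index 4, swap → [73, 53, 34, 48, 36, 33, 14, 37, 46, 23]
extract-max → returns 73:
  remove root 73; move last element 23 to root → [23, 53, 34, 48, 36, 33, 14, 37, 46]
  23 vs larger child 53 at index 1, swap → [53, 23, 34, 48, 36, 33, 14, 37, 46]
  23 vs larger child 48 at index 3, swap → [53, 48, 34, 23, 36, 33, 14, 37, 46]
  23 vs larger child 46 at index 8, swap → [53, 48, 34, 46, 36, 33, 14, 37, 23]
insert 30:
  append 30 at index 9 → [53, 48, 34, 46, 36, 33, 14, 37, 23, 30] (no swap needed)

[53, 48, 34, 46, 36, 33, 14, 37, 23, 30]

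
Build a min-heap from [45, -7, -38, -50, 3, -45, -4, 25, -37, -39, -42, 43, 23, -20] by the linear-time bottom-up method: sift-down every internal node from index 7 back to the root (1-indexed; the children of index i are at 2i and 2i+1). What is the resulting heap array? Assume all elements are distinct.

sift down from index 7:
  -4 vs only child -20 at index 14, swap → [45, -7, -38, -50, 3, -45, -20, 25, -37, -39, -42, 43, 23, -4]
sift down from index 6: already satisfies heap property
sift down from index 5:
  3 vs smaller child -42 at index 11, swap → [45, -7, -38, -50, -42, -45, -20, 25, -37, -39, 3, 43, 23, -4]
sift down from index 4: already satisfies heap property
sift down from index 3:
  -38 vs smaller child -45 at index 6, swap → [45, -7, -45, -50, -42, -38, -20, 25, -37, -39, 3, 43, 23, -4]
sift down from index 2:
  -7 vs smaller child -50 at index 4, swap → [45, -50, -45, -7, -42, -38, -20, 25, -37, -39, 3, 43, 23, -4]
  -7 vs smaller child -37 at index 9, swap → [45, -50, -45, -37, -42, -38, -20, 25, -7, -39, 3, 43, 23, -4]
sift down from index 1:
  45 vs smaller child -50 at index 2, swap → [-50, 45, -45, -37, -42, -38, -20, 25, -7, -39, 3, 43, 23, -4]
  45 vs smaller child -42 at index 5, swap → [-50, -42, -45, -37, 45, -38, -20, 25, -7, -39, 3, 43, 23, -4]
  45 vs smaller child -39 at index 10, swap → [-50, -42, -45, -37, -39, -38, -20, 25, -7, 45, 3, 43, 23, -4]

[-50, -42, -45, -37, -39, -38, -20, 25, -7, 45, 3, 43, 23, -4]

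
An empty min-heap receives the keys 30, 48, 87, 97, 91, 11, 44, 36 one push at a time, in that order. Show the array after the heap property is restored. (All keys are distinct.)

Insert 30:
  append 30 at index 0 → [30] (no swap needed)
Insert 48:
  append 48 at index 1 → [30, 48] (no swap needed)
Insert 87:
  append 87 at index 2 → [30, 48, 87] (no swap needed)
Insert 97:
  append 97 at index 3 → [30, 48, 87, 97] (no swap needed)
Insert 91:
  append 91 at index 4 → [30, 48, 87, 97, 91] (no swap needed)
Insert 11:
  append 11 at index 5 → [30, 48, 87, 97, 91, 11]
  11 < parent 87 at index 2, swap → [30, 48, 11, 97, 91, 87]
  11 < parent 30 at index 0, swap → [11, 48, 30, 97, 91, 87]
Insert 44:
  append 44 at index 6 → [11, 48, 30, 97, 91, 87, 44] (no swap needed)
Insert 36:
  append 36 at index 7 → [11, 48, 30, 97, 91, 87, 44, 36]
  36 < parent 97 at index 3, swap → [11, 48, 30, 36, 91, 87, 44, 97]
  36 < parent 48 at index 1, swap → [11, 36, 30, 48, 91, 87, 44, 97]

[11, 36, 30, 48, 91, 87, 44, 97]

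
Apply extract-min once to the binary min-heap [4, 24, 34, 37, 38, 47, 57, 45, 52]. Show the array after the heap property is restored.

remove root 4; move last element 52 to root → [52, 24, 34, 37, 38, 47, 57, 45]
52 vs smaller child 24 at index 1, swap → [24, 52, 34, 37, 38, 47, 57, 45]
52 vs smaller child 37 at index 3, swap → [24, 37, 34, 52, 38, 47, 57, 45]
52 vs only child 45 at index 7, swap → [24, 37, 34, 45, 38, 47, 57, 52]

[24, 37, 34, 45, 38, 47, 57, 52]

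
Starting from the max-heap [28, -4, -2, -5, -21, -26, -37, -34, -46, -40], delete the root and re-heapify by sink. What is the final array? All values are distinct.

remove root 28; move last element -40 to root → [-40, -4, -2, -5, -21, -26, -37, -34, -46]
-40 vs larger child -2 at index 2, swap → [-2, -4, -40, -5, -21, -26, -37, -34, -46]
-40 vs larger child -26 at index 5, swap → [-2, -4, -26, -5, -21, -40, -37, -34, -46]

[-2, -4, -26, -5, -21, -40, -37, -34, -46]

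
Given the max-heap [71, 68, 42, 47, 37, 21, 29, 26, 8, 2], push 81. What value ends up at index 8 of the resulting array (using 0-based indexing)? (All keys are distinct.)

append 81 at index 10 → [71, 68, 42, 47, 37, 21, 29, 26, 8, 2, 81]
81 > parent 37 at index 4, swap → [71, 68, 42, 47, 81, 21, 29, 26, 8, 2, 37]
81 > parent 68 at index 1, swap → [71, 81, 42, 47, 68, 21, 29, 26, 8, 2, 37]
81 > parent 71 at index 0, swap → [81, 71, 42, 47, 68, 21, 29, 26, 8, 2, 37]
resulting array: [81, 71, 42, 47, 68, 21, 29, 26, 8, 2, 37]

8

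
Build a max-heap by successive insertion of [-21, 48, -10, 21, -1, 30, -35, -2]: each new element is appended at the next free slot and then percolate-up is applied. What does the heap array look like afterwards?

[48, 21, 30, -2, -1, -10, -35, -21]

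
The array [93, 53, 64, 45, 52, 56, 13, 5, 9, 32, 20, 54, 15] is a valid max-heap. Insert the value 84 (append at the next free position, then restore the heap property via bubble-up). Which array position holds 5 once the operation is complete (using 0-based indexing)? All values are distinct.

7

append 84 at index 13 → [93, 53, 64, 45, 52, 56, 13, 5, 9, 32, 20, 54, 15, 84]
84 > parent 13 at index 6, swap → [93, 53, 64, 45, 52, 56, 84, 5, 9, 32, 20, 54, 15, 13]
84 > parent 64 at index 2, swap → [93, 53, 84, 45, 52, 56, 64, 5, 9, 32, 20, 54, 15, 13]
resulting array: [93, 53, 84, 45, 52, 56, 64, 5, 9, 32, 20, 54, 15, 13]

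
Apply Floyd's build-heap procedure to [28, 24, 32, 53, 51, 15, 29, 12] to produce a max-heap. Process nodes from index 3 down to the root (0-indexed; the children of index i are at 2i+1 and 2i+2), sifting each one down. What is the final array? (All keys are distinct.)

[53, 51, 32, 24, 28, 15, 29, 12]

sift down from index 3: already satisfies heap property
sift down from index 2: already satisfies heap property
sift down from index 1:
  24 vs larger child 53 at index 3, swap → [28, 53, 32, 24, 51, 15, 29, 12]
sift down from index 0:
  28 vs larger child 53 at index 1, swap → [53, 28, 32, 24, 51, 15, 29, 12]
  28 vs larger child 51 at index 4, swap → [53, 51, 32, 24, 28, 15, 29, 12]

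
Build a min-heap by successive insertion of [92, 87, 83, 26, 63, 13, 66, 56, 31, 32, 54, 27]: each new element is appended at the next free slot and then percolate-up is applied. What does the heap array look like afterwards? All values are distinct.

Insert 92:
  append 92 at index 0 → [92] (no swap needed)
Insert 87:
  append 87 at index 1 → [92, 87]
  87 < parent 92 at index 0, swap → [87, 92]
Insert 83:
  append 83 at index 2 → [87, 92, 83]
  83 < parent 87 at index 0, swap → [83, 92, 87]
Insert 26:
  append 26 at index 3 → [83, 92, 87, 26]
  26 < parent 92 at index 1, swap → [83, 26, 87, 92]
  26 < parent 83 at index 0, swap → [26, 83, 87, 92]
Insert 63:
  append 63 at index 4 → [26, 83, 87, 92, 63]
  63 < parent 83 at index 1, swap → [26, 63, 87, 92, 83]
Insert 13:
  append 13 at index 5 → [26, 63, 87, 92, 83, 13]
  13 < parent 87 at index 2, swap → [26, 63, 13, 92, 83, 87]
  13 < parent 26 at index 0, swap → [13, 63, 26, 92, 83, 87]
Insert 66:
  append 66 at index 6 → [13, 63, 26, 92, 83, 87, 66] (no swap needed)
Insert 56:
  append 56 at index 7 → [13, 63, 26, 92, 83, 87, 66, 56]
  56 < parent 92 at index 3, swap → [13, 63, 26, 56, 83, 87, 66, 92]
  56 < parent 63 at index 1, swap → [13, 56, 26, 63, 83, 87, 66, 92]
Insert 31:
  append 31 at index 8 → [13, 56, 26, 63, 83, 87, 66, 92, 31]
  31 < parent 63 at index 3, swap → [13, 56, 26, 31, 83, 87, 66, 92, 63]
  31 < parent 56 at index 1, swap → [13, 31, 26, 56, 83, 87, 66, 92, 63]
Insert 32:
  append 32 at index 9 → [13, 31, 26, 56, 83, 87, 66, 92, 63, 32]
  32 < parent 83 at index 4, swap → [13, 31, 26, 56, 32, 87, 66, 92, 63, 83]
Insert 54:
  append 54 at index 10 → [13, 31, 26, 56, 32, 87, 66, 92, 63, 83, 54] (no swap needed)
Insert 27:
  append 27 at index 11 → [13, 31, 26, 56, 32, 87, 66, 92, 63, 83, 54, 27]
  27 < parent 87 at index 5, swap → [13, 31, 26, 56, 32, 27, 66, 92, 63, 83, 54, 87]

[13, 31, 26, 56, 32, 27, 66, 92, 63, 83, 54, 87]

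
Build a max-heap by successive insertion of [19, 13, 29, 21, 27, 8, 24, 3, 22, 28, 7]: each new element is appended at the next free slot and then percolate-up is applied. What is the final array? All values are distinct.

[29, 28, 24, 22, 27, 8, 19, 3, 13, 21, 7]

Insert 19:
  append 19 at index 0 → [19] (no swap needed)
Insert 13:
  append 13 at index 1 → [19, 13] (no swap needed)
Insert 29:
  append 29 at index 2 → [19, 13, 29]
  29 > parent 19 at index 0, swap → [29, 13, 19]
Insert 21:
  append 21 at index 3 → [29, 13, 19, 21]
  21 > parent 13 at index 1, swap → [29, 21, 19, 13]
Insert 27:
  append 27 at index 4 → [29, 21, 19, 13, 27]
  27 > parent 21 at index 1, swap → [29, 27, 19, 13, 21]
Insert 8:
  append 8 at index 5 → [29, 27, 19, 13, 21, 8] (no swap needed)
Insert 24:
  append 24 at index 6 → [29, 27, 19, 13, 21, 8, 24]
  24 > parent 19 at index 2, swap → [29, 27, 24, 13, 21, 8, 19]
Insert 3:
  append 3 at index 7 → [29, 27, 24, 13, 21, 8, 19, 3] (no swap needed)
Insert 22:
  append 22 at index 8 → [29, 27, 24, 13, 21, 8, 19, 3, 22]
  22 > parent 13 at index 3, swap → [29, 27, 24, 22, 21, 8, 19, 3, 13]
Insert 28:
  append 28 at index 9 → [29, 27, 24, 22, 21, 8, 19, 3, 13, 28]
  28 > parent 21 at index 4, swap → [29, 27, 24, 22, 28, 8, 19, 3, 13, 21]
  28 > parent 27 at index 1, swap → [29, 28, 24, 22, 27, 8, 19, 3, 13, 21]
Insert 7:
  append 7 at index 10 → [29, 28, 24, 22, 27, 8, 19, 3, 13, 21, 7] (no swap needed)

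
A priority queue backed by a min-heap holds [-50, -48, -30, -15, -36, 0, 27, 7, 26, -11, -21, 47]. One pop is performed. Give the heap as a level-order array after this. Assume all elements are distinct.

remove root -50; move last element 47 to root → [47, -48, -30, -15, -36, 0, 27, 7, 26, -11, -21]
47 vs smaller child -48 at index 1, swap → [-48, 47, -30, -15, -36, 0, 27, 7, 26, -11, -21]
47 vs smaller child -36 at index 4, swap → [-48, -36, -30, -15, 47, 0, 27, 7, 26, -11, -21]
47 vs smaller child -21 at index 10, swap → [-48, -36, -30, -15, -21, 0, 27, 7, 26, -11, 47]

[-48, -36, -30, -15, -21, 0, 27, 7, 26, -11, 47]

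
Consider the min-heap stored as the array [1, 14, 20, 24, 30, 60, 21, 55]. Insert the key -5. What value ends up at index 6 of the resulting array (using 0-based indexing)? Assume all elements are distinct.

21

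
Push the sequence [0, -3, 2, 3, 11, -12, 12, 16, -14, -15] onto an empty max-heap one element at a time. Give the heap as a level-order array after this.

[16, 12, 11, 3, 2, -12, 0, -3, -14, -15]

Insert 0:
  append 0 at index 0 → [0] (no swap needed)
Insert -3:
  append -3 at index 1 → [0, -3] (no swap needed)
Insert 2:
  append 2 at index 2 → [0, -3, 2]
  2 > parent 0 at index 0, swap → [2, -3, 0]
Insert 3:
  append 3 at index 3 → [2, -3, 0, 3]
  3 > parent -3 at index 1, swap → [2, 3, 0, -3]
  3 > parent 2 at index 0, swap → [3, 2, 0, -3]
Insert 11:
  append 11 at index 4 → [3, 2, 0, -3, 11]
  11 > parent 2 at index 1, swap → [3, 11, 0, -3, 2]
  11 > parent 3 at index 0, swap → [11, 3, 0, -3, 2]
Insert -12:
  append -12 at index 5 → [11, 3, 0, -3, 2, -12] (no swap needed)
Insert 12:
  append 12 at index 6 → [11, 3, 0, -3, 2, -12, 12]
  12 > parent 0 at index 2, swap → [11, 3, 12, -3, 2, -12, 0]
  12 > parent 11 at index 0, swap → [12, 3, 11, -3, 2, -12, 0]
Insert 16:
  append 16 at index 7 → [12, 3, 11, -3, 2, -12, 0, 16]
  16 > parent -3 at index 3, swap → [12, 3, 11, 16, 2, -12, 0, -3]
  16 > parent 3 at index 1, swap → [12, 16, 11, 3, 2, -12, 0, -3]
  16 > parent 12 at index 0, swap → [16, 12, 11, 3, 2, -12, 0, -3]
Insert -14:
  append -14 at index 8 → [16, 12, 11, 3, 2, -12, 0, -3, -14] (no swap needed)
Insert -15:
  append -15 at index 9 → [16, 12, 11, 3, 2, -12, 0, -3, -14, -15] (no swap needed)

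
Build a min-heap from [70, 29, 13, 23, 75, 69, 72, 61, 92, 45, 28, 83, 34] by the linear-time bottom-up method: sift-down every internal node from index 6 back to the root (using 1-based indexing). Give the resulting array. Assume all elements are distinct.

[13, 23, 34, 29, 28, 69, 72, 61, 92, 45, 75, 83, 70]

sift down from index 6:
  69 vs smaller child 34 at index 13, swap → [70, 29, 13, 23, 75, 34, 72, 61, 92, 45, 28, 83, 69]
sift down from index 5:
  75 vs smaller child 28 at index 11, swap → [70, 29, 13, 23, 28, 34, 72, 61, 92, 45, 75, 83, 69]
sift down from index 4: already satisfies heap property
sift down from index 3: already satisfies heap property
sift down from index 2:
  29 vs smaller child 23 at index 4, swap → [70, 23, 13, 29, 28, 34, 72, 61, 92, 45, 75, 83, 69]
sift down from index 1:
  70 vs smaller child 13 at index 3, swap → [13, 23, 70, 29, 28, 34, 72, 61, 92, 45, 75, 83, 69]
  70 vs smaller child 34 at index 6, swap → [13, 23, 34, 29, 28, 70, 72, 61, 92, 45, 75, 83, 69]
  70 vs smaller child 69 at index 13, swap → [13, 23, 34, 29, 28, 69, 72, 61, 92, 45, 75, 83, 70]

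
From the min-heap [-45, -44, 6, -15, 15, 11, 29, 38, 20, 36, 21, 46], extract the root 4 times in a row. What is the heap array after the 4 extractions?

[11, 15, 29, 20, 21, 36, 46, 38]

extract-min #1 returns -45:
  remove root -45; move last element 46 to root → [46, -44, 6, -15, 15, 11, 29, 38, 20, 36, 21]
  46 vs smaller child -44 at index 1, swap → [-44, 46, 6, -15, 15, 11, 29, 38, 20, 36, 21]
  46 vs smaller child -15 at index 3, swap → [-44, -15, 6, 46, 15, 11, 29, 38, 20, 36, 21]
  46 vs smaller child 20 at index 8, swap → [-44, -15, 6, 20, 15, 11, 29, 38, 46, 36, 21]
extract-min #2 returns -44:
  remove root -44; move last element 21 to root → [21, -15, 6, 20, 15, 11, 29, 38, 46, 36]
  21 vs smaller child -15 at index 1, swap → [-15, 21, 6, 20, 15, 11, 29, 38, 46, 36]
  21 vs smaller child 15 at index 4, swap → [-15, 15, 6, 20, 21, 11, 29, 38, 46, 36]
extract-min #3 returns -15:
  remove root -15; move last element 36 to root → [36, 15, 6, 20, 21, 11, 29, 38, 46]
  36 vs smaller child 6 at index 2, swap → [6, 15, 36, 20, 21, 11, 29, 38, 46]
  36 vs smaller child 11 at index 5, swap → [6, 15, 11, 20, 21, 36, 29, 38, 46]
extract-min #4 returns 6:
  remove root 6; move last element 46 to root → [46, 15, 11, 20, 21, 36, 29, 38]
  46 vs smaller child 11 at index 2, swap → [11, 15, 46, 20, 21, 36, 29, 38]
  46 vs smaller child 29 at index 6, swap → [11, 15, 29, 20, 21, 36, 46, 38]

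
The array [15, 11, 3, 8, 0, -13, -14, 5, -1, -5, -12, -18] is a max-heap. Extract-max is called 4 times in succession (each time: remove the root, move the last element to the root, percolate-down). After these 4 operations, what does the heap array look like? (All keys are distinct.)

extract-max #1 returns 15:
  remove root 15; move last element -18 to root → [-18, 11, 3, 8, 0, -13, -14, 5, -1, -5, -12]
  -18 vs larger child 11 at index 1, swap → [11, -18, 3, 8, 0, -13, -14, 5, -1, -5, -12]
  -18 vs larger child 8 at index 3, swap → [11, 8, 3, -18, 0, -13, -14, 5, -1, -5, -12]
  -18 vs larger child 5 at index 7, swap → [11, 8, 3, 5, 0, -13, -14, -18, -1, -5, -12]
extract-max #2 returns 11:
  remove root 11; move last element -12 to root → [-12, 8, 3, 5, 0, -13, -14, -18, -1, -5]
  -12 vs larger child 8 at index 1, swap → [8, -12, 3, 5, 0, -13, -14, -18, -1, -5]
  -12 vs larger child 5 at index 3, swap → [8, 5, 3, -12, 0, -13, -14, -18, -1, -5]
  -12 vs larger child -1 at index 8, swap → [8, 5, 3, -1, 0, -13, -14, -18, -12, -5]
extract-max #3 returns 8:
  remove root 8; move last element -5 to root → [-5, 5, 3, -1, 0, -13, -14, -18, -12]
  -5 vs larger child 5 at index 1, swap → [5, -5, 3, -1, 0, -13, -14, -18, -12]
  -5 vs larger child 0 at index 4, swap → [5, 0, 3, -1, -5, -13, -14, -18, -12]
extract-max #4 returns 5:
  remove root 5; move last element -12 to root → [-12, 0, 3, -1, -5, -13, -14, -18]
  -12 vs larger child 3 at index 2, swap → [3, 0, -12, -1, -5, -13, -14, -18]

[3, 0, -12, -1, -5, -13, -14, -18]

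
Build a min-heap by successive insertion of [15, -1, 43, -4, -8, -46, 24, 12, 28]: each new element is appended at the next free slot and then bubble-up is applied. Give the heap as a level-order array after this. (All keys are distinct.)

Insert 15:
  append 15 at index 0 → [15] (no swap needed)
Insert -1:
  append -1 at index 1 → [15, -1]
  -1 < parent 15 at index 0, swap → [-1, 15]
Insert 43:
  append 43 at index 2 → [-1, 15, 43] (no swap needed)
Insert -4:
  append -4 at index 3 → [-1, 15, 43, -4]
  -4 < parent 15 at index 1, swap → [-1, -4, 43, 15]
  -4 < parent -1 at index 0, swap → [-4, -1, 43, 15]
Insert -8:
  append -8 at index 4 → [-4, -1, 43, 15, -8]
  -8 < parent -1 at index 1, swap → [-4, -8, 43, 15, -1]
  -8 < parent -4 at index 0, swap → [-8, -4, 43, 15, -1]
Insert -46:
  append -46 at index 5 → [-8, -4, 43, 15, -1, -46]
  -46 < parent 43 at index 2, swap → [-8, -4, -46, 15, -1, 43]
  -46 < parent -8 at index 0, swap → [-46, -4, -8, 15, -1, 43]
Insert 24:
  append 24 at index 6 → [-46, -4, -8, 15, -1, 43, 24] (no swap needed)
Insert 12:
  append 12 at index 7 → [-46, -4, -8, 15, -1, 43, 24, 12]
  12 < parent 15 at index 3, swap → [-46, -4, -8, 12, -1, 43, 24, 15]
Insert 28:
  append 28 at index 8 → [-46, -4, -8, 12, -1, 43, 24, 15, 28] (no swap needed)

[-46, -4, -8, 12, -1, 43, 24, 15, 28]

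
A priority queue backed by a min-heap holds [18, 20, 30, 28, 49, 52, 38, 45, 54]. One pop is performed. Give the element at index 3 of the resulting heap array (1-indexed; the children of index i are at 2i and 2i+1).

30

remove root 18; move last element 54 to root → [54, 20, 30, 28, 49, 52, 38, 45]
54 vs smaller child 20 at index 2, swap → [20, 54, 30, 28, 49, 52, 38, 45]
54 vs smaller child 28 at index 4, swap → [20, 28, 30, 54, 49, 52, 38, 45]
54 vs only child 45 at index 8, swap → [20, 28, 30, 45, 49, 52, 38, 54]
resulting array: [20, 28, 30, 45, 49, 52, 38, 54]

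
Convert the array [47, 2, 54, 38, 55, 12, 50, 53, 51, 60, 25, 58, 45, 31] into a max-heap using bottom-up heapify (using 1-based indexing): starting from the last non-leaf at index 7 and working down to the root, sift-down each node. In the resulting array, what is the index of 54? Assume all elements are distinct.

6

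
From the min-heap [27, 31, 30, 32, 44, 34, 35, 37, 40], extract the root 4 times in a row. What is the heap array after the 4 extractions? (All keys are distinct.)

extract-min #1 returns 27:
  remove root 27; move last element 40 to root → [40, 31, 30, 32, 44, 34, 35, 37]
  40 vs smaller child 30 at index 2, swap → [30, 31, 40, 32, 44, 34, 35, 37]
  40 vs smaller child 34 at index 5, swap → [30, 31, 34, 32, 44, 40, 35, 37]
extract-min #2 returns 30:
  remove root 30; move last element 37 to root → [37, 31, 34, 32, 44, 40, 35]
  37 vs smaller child 31 at index 1, swap → [31, 37, 34, 32, 44, 40, 35]
  37 vs smaller child 32 at index 3, swap → [31, 32, 34, 37, 44, 40, 35]
extract-min #3 returns 31:
  remove root 31; move last element 35 to root → [35, 32, 34, 37, 44, 40]
  35 vs smaller child 32 at index 1, swap → [32, 35, 34, 37, 44, 40]
extract-min #4 returns 32:
  remove root 32; move last element 40 to root → [40, 35, 34, 37, 44]
  40 vs smaller child 34 at index 2, swap → [34, 35, 40, 37, 44]

[34, 35, 40, 37, 44]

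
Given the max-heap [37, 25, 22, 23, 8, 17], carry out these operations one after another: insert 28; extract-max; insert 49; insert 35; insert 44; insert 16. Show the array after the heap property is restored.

insert 28:
  append 28 at index 6 → [37, 25, 22, 23, 8, 17, 28]
  28 > parent 22 at index 2, swap → [37, 25, 28, 23, 8, 17, 22]
extract-max → returns 37:
  remove root 37; move last element 22 to root → [22, 25, 28, 23, 8, 17]
  22 vs larger child 28 at index 2, swap → [28, 25, 22, 23, 8, 17]
insert 49:
  append 49 at index 6 → [28, 25, 22, 23, 8, 17, 49]
  49 > parent 22 at index 2, swap → [28, 25, 49, 23, 8, 17, 22]
  49 > parent 28 at index 0, swap → [49, 25, 28, 23, 8, 17, 22]
insert 35:
  append 35 at index 7 → [49, 25, 28, 23, 8, 17, 22, 35]
  35 > parent 23 at index 3, swap → [49, 25, 28, 35, 8, 17, 22, 23]
  35 > parent 25 at index 1, swap → [49, 35, 28, 25, 8, 17, 22, 23]
insert 44:
  append 44 at index 8 → [49, 35, 28, 25, 8, 17, 22, 23, 44]
  44 > parent 25 at index 3, swap → [49, 35, 28, 44, 8, 17, 22, 23, 25]
  44 > parent 35 at index 1, swap → [49, 44, 28, 35, 8, 17, 22, 23, 25]
insert 16:
  append 16 at index 9 → [49, 44, 28, 35, 8, 17, 22, 23, 25, 16]
  16 > parent 8 at index 4, swap → [49, 44, 28, 35, 16, 17, 22, 23, 25, 8]

[49, 44, 28, 35, 16, 17, 22, 23, 25, 8]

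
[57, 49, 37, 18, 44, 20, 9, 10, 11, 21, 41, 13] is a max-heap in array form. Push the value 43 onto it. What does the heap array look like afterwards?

[57, 49, 43, 18, 44, 37, 9, 10, 11, 21, 41, 13, 20]

append 43 at index 12 → [57, 49, 37, 18, 44, 20, 9, 10, 11, 21, 41, 13, 43]
43 > parent 20 at index 5, swap → [57, 49, 37, 18, 44, 43, 9, 10, 11, 21, 41, 13, 20]
43 > parent 37 at index 2, swap → [57, 49, 43, 18, 44, 37, 9, 10, 11, 21, 41, 13, 20]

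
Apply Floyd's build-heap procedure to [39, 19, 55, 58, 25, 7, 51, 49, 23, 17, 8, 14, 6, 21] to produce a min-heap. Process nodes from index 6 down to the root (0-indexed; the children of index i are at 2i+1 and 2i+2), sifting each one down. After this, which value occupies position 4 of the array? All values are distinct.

17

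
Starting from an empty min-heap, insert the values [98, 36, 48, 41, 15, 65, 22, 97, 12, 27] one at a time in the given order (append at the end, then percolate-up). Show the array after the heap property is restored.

[12, 15, 22, 36, 27, 65, 48, 98, 97, 41]

Insert 98:
  append 98 at index 0 → [98] (no swap needed)
Insert 36:
  append 36 at index 1 → [98, 36]
  36 < parent 98 at index 0, swap → [36, 98]
Insert 48:
  append 48 at index 2 → [36, 98, 48] (no swap needed)
Insert 41:
  append 41 at index 3 → [36, 98, 48, 41]
  41 < parent 98 at index 1, swap → [36, 41, 48, 98]
Insert 15:
  append 15 at index 4 → [36, 41, 48, 98, 15]
  15 < parent 41 at index 1, swap → [36, 15, 48, 98, 41]
  15 < parent 36 at index 0, swap → [15, 36, 48, 98, 41]
Insert 65:
  append 65 at index 5 → [15, 36, 48, 98, 41, 65] (no swap needed)
Insert 22:
  append 22 at index 6 → [15, 36, 48, 98, 41, 65, 22]
  22 < parent 48 at index 2, swap → [15, 36, 22, 98, 41, 65, 48]
Insert 97:
  append 97 at index 7 → [15, 36, 22, 98, 41, 65, 48, 97]
  97 < parent 98 at index 3, swap → [15, 36, 22, 97, 41, 65, 48, 98]
Insert 12:
  append 12 at index 8 → [15, 36, 22, 97, 41, 65, 48, 98, 12]
  12 < parent 97 at index 3, swap → [15, 36, 22, 12, 41, 65, 48, 98, 97]
  12 < parent 36 at index 1, swap → [15, 12, 22, 36, 41, 65, 48, 98, 97]
  12 < parent 15 at index 0, swap → [12, 15, 22, 36, 41, 65, 48, 98, 97]
Insert 27:
  append 27 at index 9 → [12, 15, 22, 36, 41, 65, 48, 98, 97, 27]
  27 < parent 41 at index 4, swap → [12, 15, 22, 36, 27, 65, 48, 98, 97, 41]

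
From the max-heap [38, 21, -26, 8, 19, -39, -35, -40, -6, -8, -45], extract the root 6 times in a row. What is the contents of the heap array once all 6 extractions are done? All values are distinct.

[-26, -35, -39, -40, -45]

extract-max #1 returns 38:
  remove root 38; move last element -45 to root → [-45, 21, -26, 8, 19, -39, -35, -40, -6, -8]
  -45 vs larger child 21 at index 1, swap → [21, -45, -26, 8, 19, -39, -35, -40, -6, -8]
  -45 vs larger child 19 at index 4, swap → [21, 19, -26, 8, -45, -39, -35, -40, -6, -8]
  -45 vs only child -8 at index 9, swap → [21, 19, -26, 8, -8, -39, -35, -40, -6, -45]
extract-max #2 returns 21:
  remove root 21; move last element -45 to root → [-45, 19, -26, 8, -8, -39, -35, -40, -6]
  -45 vs larger child 19 at index 1, swap → [19, -45, -26, 8, -8, -39, -35, -40, -6]
  -45 vs larger child 8 at index 3, swap → [19, 8, -26, -45, -8, -39, -35, -40, -6]
  -45 vs larger child -6 at index 8, swap → [19, 8, -26, -6, -8, -39, -35, -40, -45]
extract-max #3 returns 19:
  remove root 19; move last element -45 to root → [-45, 8, -26, -6, -8, -39, -35, -40]
  -45 vs larger child 8 at index 1, swap → [8, -45, -26, -6, -8, -39, -35, -40]
  -45 vs larger child -6 at index 3, swap → [8, -6, -26, -45, -8, -39, -35, -40]
  -45 vs only child -40 at index 7, swap → [8, -6, -26, -40, -8, -39, -35, -45]
extract-max #4 returns 8:
  remove root 8; move last element -45 to root → [-45, -6, -26, -40, -8, -39, -35]
  -45 vs larger child -6 at index 1, swap → [-6, -45, -26, -40, -8, -39, -35]
  -45 vs larger child -8 at index 4, swap → [-6, -8, -26, -40, -45, -39, -35]
extract-max #5 returns -6:
  remove root -6; move last element -35 to root → [-35, -8, -26, -40, -45, -39]
  -35 vs larger child -8 at index 1, swap → [-8, -35, -26, -40, -45, -39]
extract-max #6 returns -8:
  remove root -8; move last element -39 to root → [-39, -35, -26, -40, -45]
  -39 vs larger child -26 at index 2, swap → [-26, -35, -39, -40, -45]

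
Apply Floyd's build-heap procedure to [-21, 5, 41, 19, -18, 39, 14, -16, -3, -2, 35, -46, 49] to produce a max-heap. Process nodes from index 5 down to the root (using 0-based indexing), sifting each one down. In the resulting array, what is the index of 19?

3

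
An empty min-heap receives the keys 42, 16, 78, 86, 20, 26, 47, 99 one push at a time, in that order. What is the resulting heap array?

[16, 20, 26, 86, 42, 78, 47, 99]

Insert 42:
  append 42 at index 0 → [42] (no swap needed)
Insert 16:
  append 16 at index 1 → [42, 16]
  16 < parent 42 at index 0, swap → [16, 42]
Insert 78:
  append 78 at index 2 → [16, 42, 78] (no swap needed)
Insert 86:
  append 86 at index 3 → [16, 42, 78, 86] (no swap needed)
Insert 20:
  append 20 at index 4 → [16, 42, 78, 86, 20]
  20 < parent 42 at index 1, swap → [16, 20, 78, 86, 42]
Insert 26:
  append 26 at index 5 → [16, 20, 78, 86, 42, 26]
  26 < parent 78 at index 2, swap → [16, 20, 26, 86, 42, 78]
Insert 47:
  append 47 at index 6 → [16, 20, 26, 86, 42, 78, 47] (no swap needed)
Insert 99:
  append 99 at index 7 → [16, 20, 26, 86, 42, 78, 47, 99] (no swap needed)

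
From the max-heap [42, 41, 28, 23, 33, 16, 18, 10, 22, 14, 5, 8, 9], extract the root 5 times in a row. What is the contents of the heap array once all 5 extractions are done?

[22, 14, 18, 10, 8, 16, 5, 9]

extract-max #1 returns 42:
  remove root 42; move last element 9 to root → [9, 41, 28, 23, 33, 16, 18, 10, 22, 14, 5, 8]
  9 vs larger child 41 at index 1, swap → [41, 9, 28, 23, 33, 16, 18, 10, 22, 14, 5, 8]
  9 vs larger child 33 at index 4, swap → [41, 33, 28, 23, 9, 16, 18, 10, 22, 14, 5, 8]
  9 vs larger child 14 at index 9, swap → [41, 33, 28, 23, 14, 16, 18, 10, 22, 9, 5, 8]
extract-max #2 returns 41:
  remove root 41; move last element 8 to root → [8, 33, 28, 23, 14, 16, 18, 10, 22, 9, 5]
  8 vs larger child 33 at index 1, swap → [33, 8, 28, 23, 14, 16, 18, 10, 22, 9, 5]
  8 vs larger child 23 at index 3, swap → [33, 23, 28, 8, 14, 16, 18, 10, 22, 9, 5]
  8 vs larger child 22 at index 8, swap → [33, 23, 28, 22, 14, 16, 18, 10, 8, 9, 5]
extract-max #3 returns 33:
  remove root 33; move last element 5 to root → [5, 23, 28, 22, 14, 16, 18, 10, 8, 9]
  5 vs larger child 28 at index 2, swap → [28, 23, 5, 22, 14, 16, 18, 10, 8, 9]
  5 vs larger child 18 at index 6, swap → [28, 23, 18, 22, 14, 16, 5, 10, 8, 9]
extract-max #4 returns 28:
  remove root 28; move last element 9 to root → [9, 23, 18, 22, 14, 16, 5, 10, 8]
  9 vs larger child 23 at index 1, swap → [23, 9, 18, 22, 14, 16, 5, 10, 8]
  9 vs larger child 22 at index 3, swap → [23, 22, 18, 9, 14, 16, 5, 10, 8]
  9 vs larger child 10 at index 7, swap → [23, 22, 18, 10, 14, 16, 5, 9, 8]
extract-max #5 returns 23:
  remove root 23; move last element 8 to root → [8, 22, 18, 10, 14, 16, 5, 9]
  8 vs larger child 22 at index 1, swap → [22, 8, 18, 10, 14, 16, 5, 9]
  8 vs larger child 14 at index 4, swap → [22, 14, 18, 10, 8, 16, 5, 9]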